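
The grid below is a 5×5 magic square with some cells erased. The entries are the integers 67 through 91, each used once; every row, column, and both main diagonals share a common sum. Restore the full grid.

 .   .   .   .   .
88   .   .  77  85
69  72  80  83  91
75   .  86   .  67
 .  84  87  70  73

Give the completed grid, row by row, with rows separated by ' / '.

82 90 68 76 79 / 88 71 74 77 85 / 69 72 80 83 91 / 75 78 86 89 67 / 81 84 87 70 73

The entries are 67 through 91, which sum to 1975, so each line sums to 1975/5 = 395.
Row 5: 84 + 87 + 70 + 73 + ? = 395, so (5,1) = 81.
Using column 1: 88 + 69 + 75 + 81 + ? → (1,1) = 395 − 313 = 82.
Column 5 must total 395; the given cells sum to 316, so (1,5) = 79.
Using anti-diagonal: 79 + 77 + 80 + 81 + ? → (4,2) = 395 − 317 = 78.
Using row 4: 75 + 78 + 86 + 67 + ? → (4,4) = 395 − 306 = 89.
The remaining cell in column 4 is (1,4) = 395 − 319 = 76.
Using main diagonal: 82 + 80 + 89 + 73 + ? → (2,2) = 395 − 324 = 71.
Row 2: 88 + 71 + 77 + 85 + ? = 395, so (2,3) = 74.
Column 2 needs 395; the known cells sum to 305, so (1,2) = 90.
Using column 3: 74 + 80 + 86 + 87 + ? → (1,3) = 395 − 327 = 68.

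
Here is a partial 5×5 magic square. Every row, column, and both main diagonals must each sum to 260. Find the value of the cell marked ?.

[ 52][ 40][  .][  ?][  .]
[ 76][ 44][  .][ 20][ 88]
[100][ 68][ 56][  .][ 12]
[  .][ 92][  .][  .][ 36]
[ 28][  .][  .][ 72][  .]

96

From row 2, 260 − (76 + 44 + 20 + 88) gives (2,3) = 32.
The remaining cell in row 3 is (3,4) = 260 − 236 = 24.
Column 1 must total 260; the given cells sum to 256, so (4,1) = 4.
The remaining cell in column 2 is (5,2) = 260 − 244 = 16.
Using anti-diagonal: 20 + 56 + 92 + 28 + ? → (1,5) = 260 − 196 = 64.
Column 5 must total 260; the given cells sum to 200, so (5,5) = 60.
Main diagonal needs 260; the known cells sum to 212, so (4,4) = 48.
Row 4 must total 260; the given cells sum to 180, so (4,3) = 80.
Row 5 needs 260; the known cells sum to 176, so (5,3) = 84.
Column 3 needs 260; the known cells sum to 252, so (1,3) = 8.
From column 4, 260 − (20 + 24 + 48 + 72) gives (1,4) = 96.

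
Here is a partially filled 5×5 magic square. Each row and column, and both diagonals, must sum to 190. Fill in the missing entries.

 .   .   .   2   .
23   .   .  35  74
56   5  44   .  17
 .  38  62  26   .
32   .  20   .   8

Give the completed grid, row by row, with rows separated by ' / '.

65 29 53 2 41 / 23 47 11 35 74 / 56 5 44 68 17 / 14 38 62 26 50 / 32 71 20 59 8

Row 3 needs 190; the known cells sum to 122, so (3,4) = 68.
Column 4 must total 190; the given cells sum to 131, so (5,4) = 59.
Using anti-diagonal: 35 + 44 + 38 + 32 + ? → (1,5) = 190 − 149 = 41.
From row 5, 190 − (32 + 20 + 59 + 8) gives (5,2) = 71.
From column 5, 190 − (41 + 74 + 17 + 8) gives (4,5) = 50.
Row 4 must total 190; the given cells sum to 176, so (4,1) = 14.
Column 1: 23 + 56 + 14 + 32 + ? = 190, so (1,1) = 65.
Main diagonal: 65 + 44 + 26 + 8 + ? = 190, so (2,2) = 47.
Row 2: 23 + 47 + 35 + 74 + ? = 190, so (2,3) = 11.
Column 2: 47 + 5 + 38 + 71 + ? = 190, so (1,2) = 29.
Column 3 needs 190; the known cells sum to 137, so (1,3) = 53.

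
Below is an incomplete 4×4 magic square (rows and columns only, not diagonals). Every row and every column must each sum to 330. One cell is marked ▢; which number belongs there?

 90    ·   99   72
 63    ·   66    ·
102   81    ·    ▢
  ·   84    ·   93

The remaining cell in row 1 is (1,2) = 330 − 261 = 69.
From column 1, 330 − (90 + 63 + 102) gives (4,1) = 75.
The remaining cell in column 2 is (2,2) = 330 − 234 = 96.
Using row 2: 63 + 96 + 66 + ? → (2,4) = 330 − 225 = 105.
Row 4 needs 330; the known cells sum to 252, so (4,3) = 78.
The remaining cell in column 3 is (3,3) = 330 − 243 = 87.
Column 4 must total 330; the given cells sum to 270, so (3,4) = 60.

60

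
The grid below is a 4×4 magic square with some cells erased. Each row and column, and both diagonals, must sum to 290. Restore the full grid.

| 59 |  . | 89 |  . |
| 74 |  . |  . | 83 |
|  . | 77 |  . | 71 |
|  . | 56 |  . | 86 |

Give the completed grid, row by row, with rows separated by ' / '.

59 92 89 50 / 74 65 68 83 / 62 77 80 71 / 95 56 53 86

From column 4, 290 − (83 + 71 + 86) gives (1,4) = 50.
The remaining cell in row 1 is (1,2) = 290 − 198 = 92.
Column 2 must total 290; the given cells sum to 225, so (2,2) = 65.
Main diagonal must total 290; the given cells sum to 210, so (3,3) = 80.
The remaining cell in row 2 is (2,3) = 290 − 222 = 68.
Using row 3: 77 + 80 + 71 + ? → (3,1) = 290 − 228 = 62.
Column 1 must total 290; the given cells sum to 195, so (4,1) = 95.
Column 3 must total 290; the given cells sum to 237, so (4,3) = 53.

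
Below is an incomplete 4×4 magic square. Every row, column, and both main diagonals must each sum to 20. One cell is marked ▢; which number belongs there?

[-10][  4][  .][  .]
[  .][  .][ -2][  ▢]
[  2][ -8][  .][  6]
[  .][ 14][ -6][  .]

-4

The remaining cell in row 3 is (3,3) = 20 − 0 = 20.
The remaining cell in column 2 is (2,2) = 20 − 10 = 10.
Column 3 needs 20; the known cells sum to 12, so (1,3) = 8.
From main diagonal, 20 − (-10 + 10 + 20) gives (4,4) = 0.
Using row 1: -10 + 4 + 8 + ? → (1,4) = 20 − 2 = 18.
Row 4 needs 20; the known cells sum to 8, so (4,1) = 12.
Column 1: -10 + 2 + 12 + ? = 20, so (2,1) = 16.
Column 4: 18 + 6 + 0 + ? = 20, so (2,4) = -4.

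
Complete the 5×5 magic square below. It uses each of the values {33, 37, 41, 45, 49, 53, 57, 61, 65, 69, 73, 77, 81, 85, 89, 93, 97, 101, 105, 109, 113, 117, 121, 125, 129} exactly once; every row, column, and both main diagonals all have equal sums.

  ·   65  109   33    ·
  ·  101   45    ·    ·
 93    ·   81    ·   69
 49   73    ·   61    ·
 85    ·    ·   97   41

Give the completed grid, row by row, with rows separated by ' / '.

121 65 109 33 77 / 57 101 45 89 113 / 93 37 81 125 69 / 49 73 117 61 105 / 85 129 53 97 41

The 25 entries sum to 2025, so each line sums to 2025/5 = 405.
The remaining cell in main diagonal is (1,1) = 405 − 284 = 121.
Using row 1: 121 + 65 + 109 + 33 + ? → (1,5) = 405 − 328 = 77.
From column 1, 405 − (121 + 93 + 49 + 85) gives (2,1) = 57.
The remaining cell in anti-diagonal is (2,4) = 405 − 316 = 89.
The remaining cell in row 2 is (2,5) = 405 − 292 = 113.
Column 4: 33 + 89 + 61 + 97 + ? = 405, so (3,4) = 125.
Column 5 needs 405; the known cells sum to 300, so (4,5) = 105.
The remaining cell in row 3 is (3,2) = 405 − 368 = 37.
From row 4, 405 − (49 + 73 + 61 + 105) gives (4,3) = 117.
Column 2 needs 405; the known cells sum to 276, so (5,2) = 129.
Column 3 needs 405; the known cells sum to 352, so (5,3) = 53.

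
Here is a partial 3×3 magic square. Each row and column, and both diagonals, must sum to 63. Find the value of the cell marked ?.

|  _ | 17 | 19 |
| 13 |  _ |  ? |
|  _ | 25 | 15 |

29

Using row 1: 17 + 19 + ? → (1,1) = 63 − 36 = 27.
Using row 3: 25 + 15 + ? → (3,1) = 63 − 40 = 23.
Using column 2: 17 + 25 + ? → (2,2) = 63 − 42 = 21.
Using column 3: 19 + 15 + ? → (2,3) = 63 − 34 = 29.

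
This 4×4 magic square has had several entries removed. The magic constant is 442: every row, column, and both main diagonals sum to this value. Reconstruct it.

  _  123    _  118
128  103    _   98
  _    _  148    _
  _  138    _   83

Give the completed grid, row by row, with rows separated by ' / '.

108 123 93 118 / 128 103 113 98 / 73 78 148 143 / 133 138 88 83

Row 2: 128 + 103 + 98 + ? = 442, so (2,3) = 113.
Column 2 needs 442; the known cells sum to 364, so (3,2) = 78.
Column 4 needs 442; the known cells sum to 299, so (3,4) = 143.
Main diagonal must total 442; the given cells sum to 334, so (1,1) = 108.
Anti-diagonal must total 442; the given cells sum to 309, so (4,1) = 133.
Using row 1: 108 + 123 + 118 + ? → (1,3) = 442 − 349 = 93.
The remaining cell in row 3 is (3,1) = 442 − 369 = 73.
Using row 4: 133 + 138 + 83 + ? → (4,3) = 442 − 354 = 88.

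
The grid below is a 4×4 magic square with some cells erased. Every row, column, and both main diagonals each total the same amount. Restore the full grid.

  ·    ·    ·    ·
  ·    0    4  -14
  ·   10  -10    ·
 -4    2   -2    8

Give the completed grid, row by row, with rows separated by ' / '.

6 -8 12 -6 / 14 0 4 -14 / -12 10 -10 16 / -4 2 -2 8

Row 4 is already complete: -4 + 2 + -2 + 8 = 4, so that is the magic constant.
Using row 2: 0 + 4 + (-14) + ? → (2,1) = 4 − (-10) = 14.
From column 2, 4 − (0 + 10 + 2) gives (1,2) = -8.
The remaining cell in column 3 is (1,3) = 4 − (-8) = 12.
The remaining cell in main diagonal is (1,1) = 4 − (-2) = 6.
Anti-diagonal: 4 + 10 + (-4) + ? = 4, so (1,4) = -6.
The remaining cell in column 1 is (3,1) = 4 − 16 = -12.
Column 4: -6 + (-14) + 8 + ? = 4, so (3,4) = 16.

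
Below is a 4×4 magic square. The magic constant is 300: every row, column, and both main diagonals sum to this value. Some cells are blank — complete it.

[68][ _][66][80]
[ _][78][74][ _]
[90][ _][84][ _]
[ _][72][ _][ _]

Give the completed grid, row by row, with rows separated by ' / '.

68 86 66 80 / 60 78 74 88 / 90 64 84 62 / 82 72 76 70

The remaining cell in row 1 is (1,2) = 300 − 214 = 86.
Column 2 must total 300; the given cells sum to 236, so (3,2) = 64.
Column 3 must total 300; the given cells sum to 224, so (4,3) = 76.
From main diagonal, 300 − (68 + 78 + 84) gives (4,4) = 70.
Anti-diagonal must total 300; the given cells sum to 218, so (4,1) = 82.
Using row 3: 90 + 64 + 84 + ? → (3,4) = 300 − 238 = 62.
The remaining cell in column 1 is (2,1) = 300 − 240 = 60.
Column 4: 80 + 62 + 70 + ? = 300, so (2,4) = 88.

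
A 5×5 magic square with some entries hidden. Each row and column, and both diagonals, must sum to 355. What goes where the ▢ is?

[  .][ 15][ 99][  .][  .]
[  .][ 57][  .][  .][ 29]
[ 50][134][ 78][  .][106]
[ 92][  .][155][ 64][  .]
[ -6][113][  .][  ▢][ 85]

141

From row 3, 355 − (50 + 134 + 78 + 106) gives (3,4) = -13.
From column 2, 355 − (15 + 57 + 134 + 113) gives (4,2) = 36.
Using main diagonal: 57 + 78 + 64 + 85 + ? → (1,1) = 355 − 284 = 71.
Using row 4: 92 + 36 + 155 + 64 + ? → (4,5) = 355 − 347 = 8.
Column 1 must total 355; the given cells sum to 207, so (2,1) = 148.
The remaining cell in column 5 is (1,5) = 355 − 228 = 127.
Anti-diagonal: 127 + 78 + 36 + (-6) + ? = 355, so (2,4) = 120.
Row 1 needs 355; the known cells sum to 312, so (1,4) = 43.
Row 2 must total 355; the given cells sum to 354, so (2,3) = 1.
The remaining cell in column 3 is (5,3) = 355 − 333 = 22.
Using column 4: 43 + 120 + (-13) + 64 + ? → (5,4) = 355 − 214 = 141.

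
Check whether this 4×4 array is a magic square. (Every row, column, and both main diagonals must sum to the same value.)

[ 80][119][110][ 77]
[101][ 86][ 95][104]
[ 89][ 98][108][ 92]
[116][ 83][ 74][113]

No — row 3 sums to 387 but anti-diagonal sums to 386.

Row 1: 80 + 119 + 110 + 77 = 386.
Row 2: 101 + 86 + 95 + 104 = 386.
Row 3: 89 + 98 + 108 + 92 = 387.
Row 4: 116 + 83 + 74 + 113 = 386.
Column 1: 80 + 101 + 89 + 116 = 386.
Column 2: 119 + 86 + 98 + 83 = 386.
Column 3: 110 + 95 + 108 + 74 = 387.
Column 4: 77 + 104 + 92 + 113 = 386.
Main diagonal: 80 + 86 + 108 + 113 = 387.
Anti-diagonal: 77 + 95 + 98 + 116 = 386.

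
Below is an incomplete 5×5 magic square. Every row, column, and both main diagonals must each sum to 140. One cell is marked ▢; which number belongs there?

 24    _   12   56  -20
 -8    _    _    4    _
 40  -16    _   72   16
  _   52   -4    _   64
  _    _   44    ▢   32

-12

Row 1 needs 140; the known cells sum to 72, so (1,2) = 68.
The remaining cell in row 3 is (3,3) = 140 − 112 = 28.
The remaining cell in column 3 is (2,3) = 140 − 80 = 60.
Column 5 needs 140; the known cells sum to 92, so (2,5) = 48.
Using anti-diagonal: -20 + 4 + 28 + 52 + ? → (5,1) = 140 − 64 = 76.
Row 2 needs 140; the known cells sum to 104, so (2,2) = 36.
Column 1 needs 140; the known cells sum to 132, so (4,1) = 8.
From column 2, 140 − (68 + 36 + (-16) + 52) gives (5,2) = 0.
Main diagonal must total 140; the given cells sum to 120, so (4,4) = 20.
Row 5: 76 + 0 + 44 + 32 + ? = 140, so (5,4) = -12.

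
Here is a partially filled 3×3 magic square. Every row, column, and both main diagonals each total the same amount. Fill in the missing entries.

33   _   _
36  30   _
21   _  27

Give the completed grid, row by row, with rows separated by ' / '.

Column 1 is already complete: 33 + 36 + 21 = 90, so that is the magic constant.
Row 2 must total 90; the given cells sum to 66, so (2,3) = 24.
Row 3 needs 90; the known cells sum to 48, so (3,2) = 42.
Using column 2: 30 + 42 + ? → (1,2) = 90 − 72 = 18.
Using column 3: 24 + 27 + ? → (1,3) = 90 − 51 = 39.

33 18 39 / 36 30 24 / 21 42 27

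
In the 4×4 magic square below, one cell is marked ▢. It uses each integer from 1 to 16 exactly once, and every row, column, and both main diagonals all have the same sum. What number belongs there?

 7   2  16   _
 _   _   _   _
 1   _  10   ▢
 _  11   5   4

15

The entries are 1 through 16, which sum to 136, so each line sums to 136/4 = 34.
Using row 1: 7 + 2 + 16 + ? → (1,4) = 34 − 25 = 9.
Row 4 needs 34; the known cells sum to 20, so (4,1) = 14.
Using column 1: 7 + 1 + 14 + ? → (2,1) = 34 − 22 = 12.
From column 3, 34 − (16 + 10 + 5) gives (2,3) = 3.
Main diagonal: 7 + 10 + 4 + ? = 34, so (2,2) = 13.
Anti-diagonal needs 34; the known cells sum to 26, so (3,2) = 8.
Using row 2: 12 + 13 + 3 + ? → (2,4) = 34 − 28 = 6.
Using row 3: 1 + 8 + 10 + ? → (3,4) = 34 − 19 = 15.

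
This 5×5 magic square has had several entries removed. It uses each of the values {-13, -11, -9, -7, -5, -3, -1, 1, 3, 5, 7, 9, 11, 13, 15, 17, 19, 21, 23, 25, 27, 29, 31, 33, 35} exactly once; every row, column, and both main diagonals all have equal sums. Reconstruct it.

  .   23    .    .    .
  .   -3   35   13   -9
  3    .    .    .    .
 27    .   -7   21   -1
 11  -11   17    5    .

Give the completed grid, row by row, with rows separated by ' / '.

The 25 entries sum to 275, so each line sums to 275/5 = 55.
Row 2: -3 + 35 + 13 + (-9) + ? = 55, so (2,1) = 19.
From row 4, 55 − (27 + (-7) + 21 + (-1)) gives (4,2) = 15.
The remaining cell in row 5 is (5,5) = 55 − 22 = 33.
The remaining cell in column 1 is (1,1) = 55 − 60 = -5.
Column 2: 23 + (-3) + 15 + (-11) + ? = 55, so (3,2) = 31.
Main diagonal must total 55; the given cells sum to 46, so (3,3) = 9.
Anti-diagonal: 13 + 9 + 15 + 11 + ? = 55, so (1,5) = 7.
Column 3: 35 + 9 + (-7) + 17 + ? = 55, so (1,3) = 1.
The remaining cell in column 5 is (3,5) = 55 − 30 = 25.
Using row 1: -5 + 23 + 1 + 7 + ? → (1,4) = 55 − 26 = 29.
The remaining cell in row 3 is (3,4) = 55 − 68 = -13.

-5 23 1 29 7 / 19 -3 35 13 -9 / 3 31 9 -13 25 / 27 15 -7 21 -1 / 11 -11 17 5 33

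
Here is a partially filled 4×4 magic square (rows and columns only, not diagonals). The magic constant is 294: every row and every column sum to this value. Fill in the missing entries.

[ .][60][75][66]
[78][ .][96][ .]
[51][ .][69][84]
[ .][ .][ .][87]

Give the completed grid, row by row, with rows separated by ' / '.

Row 1 needs 294; the known cells sum to 201, so (1,1) = 93.
Row 3 needs 294; the known cells sum to 204, so (3,2) = 90.
From column 1, 294 − (93 + 78 + 51) gives (4,1) = 72.
The remaining cell in column 3 is (4,3) = 294 − 240 = 54.
Using column 4: 66 + 84 + 87 + ? → (2,4) = 294 − 237 = 57.
From row 2, 294 − (78 + 96 + 57) gives (2,2) = 63.
From row 4, 294 − (72 + 54 + 87) gives (4,2) = 81.

93 60 75 66 / 78 63 96 57 / 51 90 69 84 / 72 81 54 87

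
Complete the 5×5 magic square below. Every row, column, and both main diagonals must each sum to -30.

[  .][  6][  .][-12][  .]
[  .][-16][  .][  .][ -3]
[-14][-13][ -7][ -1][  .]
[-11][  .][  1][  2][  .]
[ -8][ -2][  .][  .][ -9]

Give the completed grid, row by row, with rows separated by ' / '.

Row 3 needs -30; the known cells sum to -35, so (3,5) = 5.
Using column 2: 6 + (-16) + (-13) + (-2) + ? → (4,2) = -30 − (-25) = -5.
Main diagonal must total -30; the given cells sum to -30, so (1,1) = 0.
Row 4 needs -30; the known cells sum to -13, so (4,5) = -17.
From column 1, -30 − (0 + (-14) + (-11) + (-8)) gives (2,1) = 3.
Column 5 needs -30; the known cells sum to -24, so (1,5) = -6.
Using anti-diagonal: -6 + (-7) + (-5) + (-8) + ? → (2,4) = -30 − (-26) = -4.
Row 1 needs -30; the known cells sum to -12, so (1,3) = -18.
Row 2: 3 + (-16) + (-4) + (-3) + ? = -30, so (2,3) = -10.
Column 3: -18 + (-10) + (-7) + 1 + ? = -30, so (5,3) = 4.
Using column 4: -12 + (-4) + (-1) + 2 + ? → (5,4) = -30 − (-15) = -15.

0 6 -18 -12 -6 / 3 -16 -10 -4 -3 / -14 -13 -7 -1 5 / -11 -5 1 2 -17 / -8 -2 4 -15 -9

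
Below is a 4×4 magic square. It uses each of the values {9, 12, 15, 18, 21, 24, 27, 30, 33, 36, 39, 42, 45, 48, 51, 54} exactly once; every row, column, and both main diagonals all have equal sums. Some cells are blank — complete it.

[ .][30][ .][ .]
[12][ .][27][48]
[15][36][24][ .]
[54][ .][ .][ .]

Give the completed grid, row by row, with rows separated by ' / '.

45 30 42 9 / 12 39 27 48 / 15 36 24 51 / 54 21 33 18

The 16 entries sum to 504, so each line sums to 504/4 = 126.
The remaining cell in row 2 is (2,2) = 126 − 87 = 39.
Using row 3: 15 + 36 + 24 + ? → (3,4) = 126 − 75 = 51.
From column 1, 126 − (12 + 15 + 54) gives (1,1) = 45.
Column 2: 30 + 39 + 36 + ? = 126, so (4,2) = 21.
From main diagonal, 126 − (45 + 39 + 24) gives (4,4) = 18.
Anti-diagonal needs 126; the known cells sum to 117, so (1,4) = 9.
Row 1: 45 + 30 + 9 + ? = 126, so (1,3) = 42.
From row 4, 126 − (54 + 21 + 18) gives (4,3) = 33.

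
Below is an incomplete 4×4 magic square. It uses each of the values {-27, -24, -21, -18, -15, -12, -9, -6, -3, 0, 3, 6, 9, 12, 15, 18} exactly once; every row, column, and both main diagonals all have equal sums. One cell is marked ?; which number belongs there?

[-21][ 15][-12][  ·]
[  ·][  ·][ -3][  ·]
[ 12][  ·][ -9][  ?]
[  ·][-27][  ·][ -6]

The 16 entries sum to -72, so each line sums to -72/4 = -18.
From row 1, -18 − (-21 + 15 + (-12)) gives (1,4) = 0.
Column 3: -12 + (-3) + (-9) + ? = -18, so (4,3) = 6.
From main diagonal, -18 − (-21 + (-9) + (-6)) gives (2,2) = 18.
Using row 4: -27 + 6 + (-6) + ? → (4,1) = -18 − (-27) = 9.
Column 1: -21 + 12 + 9 + ? = -18, so (2,1) = -18.
Column 2 must total -18; the given cells sum to 6, so (3,2) = -24.
Using row 2: -18 + 18 + (-3) + ? → (2,4) = -18 − (-3) = -15.
Row 3 must total -18; the given cells sum to -21, so (3,4) = 3.

3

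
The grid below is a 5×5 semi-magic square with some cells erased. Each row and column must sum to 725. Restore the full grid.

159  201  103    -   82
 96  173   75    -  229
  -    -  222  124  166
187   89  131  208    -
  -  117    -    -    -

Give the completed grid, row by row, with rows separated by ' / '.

Row 1 needs 725; the known cells sum to 545, so (1,4) = 180.
Row 2: 96 + 173 + 75 + 229 + ? = 725, so (2,4) = 152.
Row 4: 187 + 89 + 131 + 208 + ? = 725, so (4,5) = 110.
Column 2 must total 725; the given cells sum to 580, so (3,2) = 145.
Column 3 must total 725; the given cells sum to 531, so (5,3) = 194.
Column 4 needs 725; the known cells sum to 664, so (5,4) = 61.
From column 5, 725 − (82 + 229 + 166 + 110) gives (5,5) = 138.
Row 3 must total 725; the given cells sum to 657, so (3,1) = 68.
The remaining cell in row 5 is (5,1) = 725 − 510 = 215.

159 201 103 180 82 / 96 173 75 152 229 / 68 145 222 124 166 / 187 89 131 208 110 / 215 117 194 61 138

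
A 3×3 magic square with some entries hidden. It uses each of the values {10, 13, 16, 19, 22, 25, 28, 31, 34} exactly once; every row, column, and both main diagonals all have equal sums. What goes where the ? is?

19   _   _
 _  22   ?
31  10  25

28

The 9 entries sum to 198, so each line sums to 198/3 = 66.
Column 1 must total 66; the given cells sum to 50, so (2,1) = 16.
Column 2: 22 + 10 + ? = 66, so (1,2) = 34.
Anti-diagonal must total 66; the given cells sum to 53, so (1,3) = 13.
Using row 2: 16 + 22 + ? → (2,3) = 66 − 38 = 28.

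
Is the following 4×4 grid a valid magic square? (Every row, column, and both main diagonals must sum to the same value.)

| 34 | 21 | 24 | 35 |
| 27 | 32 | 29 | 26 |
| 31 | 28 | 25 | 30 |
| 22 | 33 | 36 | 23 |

Yes

Row 1: 34 + 21 + 24 + 35 = 114.
Row 2: 27 + 32 + 29 + 26 = 114.
Row 3: 31 + 28 + 25 + 30 = 114.
Row 4: 22 + 33 + 36 + 23 = 114.
Column 1: 34 + 27 + 31 + 22 = 114.
Column 2: 21 + 32 + 28 + 33 = 114.
Column 3: 24 + 29 + 25 + 36 = 114.
Column 4: 35 + 26 + 30 + 23 = 114.
Main diagonal: 34 + 32 + 25 + 23 = 114.
Anti-diagonal: 35 + 29 + 28 + 22 = 114.
All lines sum to 114.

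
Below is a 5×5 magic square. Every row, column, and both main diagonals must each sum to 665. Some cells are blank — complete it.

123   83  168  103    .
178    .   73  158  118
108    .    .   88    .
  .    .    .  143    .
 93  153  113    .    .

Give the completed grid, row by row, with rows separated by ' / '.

123 83 168 103 188 / 178 138 73 158 118 / 108 193 128 88 148 / 163 98 183 143 78 / 93 153 113 173 133

Using row 1: 123 + 83 + 168 + 103 + ? → (1,5) = 665 − 477 = 188.
The remaining cell in row 2 is (2,2) = 665 − 527 = 138.
Column 1 must total 665; the given cells sum to 502, so (4,1) = 163.
Column 4 must total 665; the given cells sum to 492, so (5,4) = 173.
Row 5 must total 665; the given cells sum to 532, so (5,5) = 133.
From main diagonal, 665 − (123 + 138 + 143 + 133) gives (3,3) = 128.
Anti-diagonal: 188 + 158 + 128 + 93 + ? = 665, so (4,2) = 98.
The remaining cell in column 2 is (3,2) = 665 − 472 = 193.
Column 3 needs 665; the known cells sum to 482, so (4,3) = 183.
Row 3: 108 + 193 + 128 + 88 + ? = 665, so (3,5) = 148.
Using row 4: 163 + 98 + 183 + 143 + ? → (4,5) = 665 − 587 = 78.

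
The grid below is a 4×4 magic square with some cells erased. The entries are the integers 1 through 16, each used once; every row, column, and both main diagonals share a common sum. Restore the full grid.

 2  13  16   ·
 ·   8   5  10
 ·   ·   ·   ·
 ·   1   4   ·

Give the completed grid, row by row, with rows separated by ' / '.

The entries are 1 through 16, which sum to 136, so each line sums to 136/4 = 34.
From row 1, 34 − (2 + 13 + 16) gives (1,4) = 3.
Using row 2: 8 + 5 + 10 + ? → (2,1) = 34 − 23 = 11.
Column 2 needs 34; the known cells sum to 22, so (3,2) = 12.
From column 3, 34 − (16 + 5 + 4) gives (3,3) = 9.
From main diagonal, 34 − (2 + 8 + 9) gives (4,4) = 15.
From anti-diagonal, 34 − (3 + 5 + 12) gives (4,1) = 14.
Using column 1: 2 + 11 + 14 + ? → (3,1) = 34 − 27 = 7.
Using column 4: 3 + 10 + 15 + ? → (3,4) = 34 − 28 = 6.

2 13 16 3 / 11 8 5 10 / 7 12 9 6 / 14 1 4 15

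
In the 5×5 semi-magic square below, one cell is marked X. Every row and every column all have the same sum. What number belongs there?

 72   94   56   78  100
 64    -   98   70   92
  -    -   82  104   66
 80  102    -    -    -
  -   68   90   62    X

84

Row 1 is complete and sums to 400; that is the magic constant.
Row 2 needs 400; the known cells sum to 324, so (2,2) = 76.
Using column 2: 94 + 76 + 102 + 68 + ? → (3,2) = 400 − 340 = 60.
The remaining cell in column 3 is (4,3) = 400 − 326 = 74.
Using column 4: 78 + 70 + 104 + 62 + ? → (4,4) = 400 − 314 = 86.
From row 3, 400 − (60 + 82 + 104 + 66) gives (3,1) = 88.
Row 4 must total 400; the given cells sum to 342, so (4,5) = 58.
Column 1 needs 400; the known cells sum to 304, so (5,1) = 96.
Column 5 needs 400; the known cells sum to 316, so (5,5) = 84.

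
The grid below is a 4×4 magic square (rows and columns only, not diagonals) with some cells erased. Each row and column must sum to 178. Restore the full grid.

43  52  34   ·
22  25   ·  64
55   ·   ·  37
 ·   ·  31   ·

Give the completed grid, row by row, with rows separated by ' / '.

Row 1: 43 + 52 + 34 + ? = 178, so (1,4) = 49.
Row 2 needs 178; the known cells sum to 111, so (2,3) = 67.
Column 1: 43 + 22 + 55 + ? = 178, so (4,1) = 58.
Column 3 must total 178; the given cells sum to 132, so (3,3) = 46.
Column 4: 49 + 64 + 37 + ? = 178, so (4,4) = 28.
Using row 3: 55 + 46 + 37 + ? → (3,2) = 178 − 138 = 40.
Row 4 needs 178; the known cells sum to 117, so (4,2) = 61.

43 52 34 49 / 22 25 67 64 / 55 40 46 37 / 58 61 31 28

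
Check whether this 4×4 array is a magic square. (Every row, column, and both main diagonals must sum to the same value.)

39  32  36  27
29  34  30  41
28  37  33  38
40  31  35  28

Row 1: 39 + 32 + 36 + 27 = 134.
Row 2: 29 + 34 + 30 + 41 = 134.
Row 3: 28 + 37 + 33 + 38 = 136.
Row 4: 40 + 31 + 35 + 28 = 134.
Column 1: 39 + 29 + 28 + 40 = 136.
Column 2: 32 + 34 + 37 + 31 = 134.
Column 3: 36 + 30 + 33 + 35 = 134.
Column 4: 27 + 41 + 38 + 28 = 134.
Main diagonal: 39 + 34 + 33 + 28 = 134.
Anti-diagonal: 27 + 30 + 37 + 40 = 134.

No — column 3 sums to 134 but column 1 sums to 136.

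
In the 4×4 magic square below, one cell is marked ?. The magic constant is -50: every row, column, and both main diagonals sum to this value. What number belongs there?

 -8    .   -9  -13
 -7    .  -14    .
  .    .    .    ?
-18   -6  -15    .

Using row 1: -8 + (-9) + (-13) + ? → (1,2) = -50 − (-30) = -20.
From row 4, -50 − (-18 + (-6) + (-15)) gives (4,4) = -11.
Column 1: -8 + (-7) + (-18) + ? = -50, so (3,1) = -17.
Column 3 needs -50; the known cells sum to -38, so (3,3) = -12.
The remaining cell in main diagonal is (2,2) = -50 − (-31) = -19.
Using anti-diagonal: -13 + (-14) + (-18) + ? → (3,2) = -50 − (-45) = -5.
Using row 2: -7 + (-19) + (-14) + ? → (2,4) = -50 − (-40) = -10.
The remaining cell in row 3 is (3,4) = -50 − (-34) = -16.

-16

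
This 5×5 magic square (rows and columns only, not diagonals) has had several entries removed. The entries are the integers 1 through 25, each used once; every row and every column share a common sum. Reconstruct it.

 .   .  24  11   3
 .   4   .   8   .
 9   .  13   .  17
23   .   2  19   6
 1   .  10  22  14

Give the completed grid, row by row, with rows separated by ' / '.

20 7 24 11 3 / 12 4 16 8 25 / 9 21 13 5 17 / 23 15 2 19 6 / 1 18 10 22 14

The entries are 1 through 25, which sum to 325, so each line sums to 325/5 = 65.
Using row 4: 23 + 2 + 19 + 6 + ? → (4,2) = 65 − 50 = 15.
From row 5, 65 − (1 + 10 + 22 + 14) gives (5,2) = 18.
Column 3 must total 65; the given cells sum to 49, so (2,3) = 16.
Column 4: 11 + 8 + 19 + 22 + ? = 65, so (3,4) = 5.
Using column 5: 3 + 17 + 6 + 14 + ? → (2,5) = 65 − 40 = 25.
Row 2 must total 65; the given cells sum to 53, so (2,1) = 12.
From row 3, 65 − (9 + 13 + 5 + 17) gives (3,2) = 21.
Using column 1: 12 + 9 + 23 + 1 + ? → (1,1) = 65 − 45 = 20.
The remaining cell in column 2 is (1,2) = 65 − 58 = 7.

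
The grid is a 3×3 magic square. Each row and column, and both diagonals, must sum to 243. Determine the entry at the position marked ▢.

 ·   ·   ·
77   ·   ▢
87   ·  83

85

Row 3 needs 243; the known cells sum to 170, so (3,2) = 73.
Column 1 needs 243; the known cells sum to 164, so (1,1) = 79.
From main diagonal, 243 − (79 + 83) gives (2,2) = 81.
The remaining cell in anti-diagonal is (1,3) = 243 − 168 = 75.
Using row 1: 79 + 75 + ? → (1,2) = 243 − 154 = 89.
From row 2, 243 − (77 + 81) gives (2,3) = 85.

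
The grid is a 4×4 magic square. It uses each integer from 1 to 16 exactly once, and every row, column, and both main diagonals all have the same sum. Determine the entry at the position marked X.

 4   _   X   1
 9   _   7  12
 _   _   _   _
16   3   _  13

14

The entries are 1 through 16, which sum to 136, so each line sums to 136/4 = 34.
From row 2, 34 − (9 + 7 + 12) gives (2,2) = 6.
Row 4: 16 + 3 + 13 + ? = 34, so (4,3) = 2.
Using column 1: 4 + 9 + 16 + ? → (3,1) = 34 − 29 = 5.
The remaining cell in column 4 is (3,4) = 34 − 26 = 8.
Main diagonal must total 34; the given cells sum to 23, so (3,3) = 11.
From anti-diagonal, 34 − (1 + 7 + 16) gives (3,2) = 10.
Column 2: 6 + 10 + 3 + ? = 34, so (1,2) = 15.
From column 3, 34 − (7 + 11 + 2) gives (1,3) = 14.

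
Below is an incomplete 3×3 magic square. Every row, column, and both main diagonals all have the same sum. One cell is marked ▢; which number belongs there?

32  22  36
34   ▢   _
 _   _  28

Row 1 is complete and sums to 90; that is the magic constant.
Column 1: 32 + 34 + ? = 90, so (3,1) = 24.
From column 3, 90 − (36 + 28) gives (2,3) = 26.
Main diagonal: 32 + 28 + ? = 90, so (2,2) = 30.

30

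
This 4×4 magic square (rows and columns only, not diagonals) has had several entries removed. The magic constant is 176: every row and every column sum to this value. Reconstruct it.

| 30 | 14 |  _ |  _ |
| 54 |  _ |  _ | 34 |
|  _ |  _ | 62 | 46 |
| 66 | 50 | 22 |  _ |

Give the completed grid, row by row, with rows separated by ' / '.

From row 4, 176 − (66 + 50 + 22) gives (4,4) = 38.
Column 1: 30 + 54 + 66 + ? = 176, so (3,1) = 26.
Column 4: 34 + 46 + 38 + ? = 176, so (1,4) = 58.
The remaining cell in row 1 is (1,3) = 176 − 102 = 74.
From row 3, 176 − (26 + 62 + 46) gives (3,2) = 42.
Column 2 needs 176; the known cells sum to 106, so (2,2) = 70.
Column 3: 74 + 62 + 22 + ? = 176, so (2,3) = 18.

30 14 74 58 / 54 70 18 34 / 26 42 62 46 / 66 50 22 38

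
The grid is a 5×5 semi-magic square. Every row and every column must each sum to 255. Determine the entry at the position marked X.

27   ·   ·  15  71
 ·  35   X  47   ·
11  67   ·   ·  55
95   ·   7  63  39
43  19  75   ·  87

Using row 4: 95 + 7 + 63 + 39 + ? → (4,2) = 255 − 204 = 51.
Using row 5: 43 + 19 + 75 + 87 + ? → (5,4) = 255 − 224 = 31.
Column 1 needs 255; the known cells sum to 176, so (2,1) = 79.
Using column 2: 35 + 67 + 51 + 19 + ? → (1,2) = 255 − 172 = 83.
Column 4 must total 255; the given cells sum to 156, so (3,4) = 99.
Using column 5: 71 + 55 + 39 + 87 + ? → (2,5) = 255 − 252 = 3.
Row 1 needs 255; the known cells sum to 196, so (1,3) = 59.
Row 2 must total 255; the given cells sum to 164, so (2,3) = 91.

91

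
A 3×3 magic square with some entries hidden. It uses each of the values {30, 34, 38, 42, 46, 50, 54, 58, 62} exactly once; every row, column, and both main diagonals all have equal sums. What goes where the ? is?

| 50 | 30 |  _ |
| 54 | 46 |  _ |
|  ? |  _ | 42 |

34

The 9 entries sum to 414, so each line sums to 414/3 = 138.
The remaining cell in row 1 is (1,3) = 138 − 80 = 58.
Row 2: 54 + 46 + ? = 138, so (2,3) = 38.
Column 1: 50 + 54 + ? = 138, so (3,1) = 34.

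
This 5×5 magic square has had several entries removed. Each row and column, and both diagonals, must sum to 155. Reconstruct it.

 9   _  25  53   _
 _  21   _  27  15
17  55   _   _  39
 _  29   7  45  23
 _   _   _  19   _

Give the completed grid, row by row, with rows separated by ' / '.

9 37 25 53 31 / 43 21 49 27 15 / 17 55 33 11 39 / 51 29 7 45 23 / 35 13 41 19 47

Row 4 needs 155; the known cells sum to 104, so (4,1) = 51.
Column 4 must total 155; the given cells sum to 144, so (3,4) = 11.
Row 3: 17 + 55 + 11 + 39 + ? = 155, so (3,3) = 33.
From main diagonal, 155 − (9 + 21 + 33 + 45) gives (5,5) = 47.
The remaining cell in column 5 is (1,5) = 155 − 124 = 31.
The remaining cell in anti-diagonal is (5,1) = 155 − 120 = 35.
Row 1: 9 + 25 + 53 + 31 + ? = 155, so (1,2) = 37.
Using column 1: 9 + 17 + 51 + 35 + ? → (2,1) = 155 − 112 = 43.
The remaining cell in column 2 is (5,2) = 155 − 142 = 13.
From row 2, 155 − (43 + 21 + 27 + 15) gives (2,3) = 49.
From row 5, 155 − (35 + 13 + 19 + 47) gives (5,3) = 41.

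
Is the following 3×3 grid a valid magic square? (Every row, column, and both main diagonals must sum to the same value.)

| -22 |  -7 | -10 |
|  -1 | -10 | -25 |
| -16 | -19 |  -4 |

No — row 2 sums to -36 but row 1 sums to -39.

Row 1: -22 + (-7) + (-10) = -39.
Row 2: -1 + (-10) + (-25) = -36.
Row 3: -16 + (-19) + (-4) = -39.
Column 1: -22 + (-1) + (-16) = -39.
Column 2: -7 + (-10) + (-19) = -36.
Column 3: -10 + (-25) + (-4) = -39.
Main diagonal: -22 + (-10) + (-4) = -36.
Anti-diagonal: -10 + (-10) + (-16) = -36.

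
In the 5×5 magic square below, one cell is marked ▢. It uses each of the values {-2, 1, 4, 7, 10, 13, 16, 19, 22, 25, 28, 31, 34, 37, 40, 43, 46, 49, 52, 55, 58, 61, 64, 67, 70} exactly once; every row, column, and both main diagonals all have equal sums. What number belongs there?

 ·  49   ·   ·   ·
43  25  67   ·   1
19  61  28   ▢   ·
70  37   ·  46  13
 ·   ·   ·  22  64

10

The 25 entries sum to 850, so each line sums to 850/5 = 170.
Row 2 must total 170; the given cells sum to 136, so (2,4) = 34.
The remaining cell in row 4 is (4,3) = 170 − 166 = 4.
The remaining cell in column 2 is (5,2) = 170 − 172 = -2.
Using main diagonal: 25 + 28 + 46 + 64 + ? → (1,1) = 170 − 163 = 7.
From column 1, 170 − (7 + 43 + 19 + 70) gives (5,1) = 31.
Anti-diagonal: 34 + 28 + 37 + 31 + ? = 170, so (1,5) = 40.
Using row 5: 31 + (-2) + 22 + 64 + ? → (5,3) = 170 − 115 = 55.
Using column 3: 67 + 28 + 4 + 55 + ? → (1,3) = 170 − 154 = 16.
Column 5 needs 170; the known cells sum to 118, so (3,5) = 52.
Row 1 needs 170; the known cells sum to 112, so (1,4) = 58.
Using row 3: 19 + 61 + 28 + 52 + ? → (3,4) = 170 − 160 = 10.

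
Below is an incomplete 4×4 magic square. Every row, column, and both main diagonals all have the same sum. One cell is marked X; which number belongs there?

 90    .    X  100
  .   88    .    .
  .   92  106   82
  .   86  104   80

76

Main diagonal is complete and sums to 364; that is the magic constant.
Row 3 must total 364; the given cells sum to 280, so (3,1) = 84.
The remaining cell in row 4 is (4,1) = 364 − 270 = 94.
Column 1 must total 364; the given cells sum to 268, so (2,1) = 96.
Column 2: 88 + 92 + 86 + ? = 364, so (1,2) = 98.
Column 4 needs 364; the known cells sum to 262, so (2,4) = 102.
Anti-diagonal must total 364; the given cells sum to 286, so (2,3) = 78.
The remaining cell in row 1 is (1,3) = 364 − 288 = 76.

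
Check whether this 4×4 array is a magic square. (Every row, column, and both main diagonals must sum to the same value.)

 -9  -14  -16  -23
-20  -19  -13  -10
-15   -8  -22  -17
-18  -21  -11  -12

Row 1: -9 + (-14) + (-16) + (-23) = -62.
Row 2: -20 + (-19) + (-13) + (-10) = -62.
Row 3: -15 + (-8) + (-22) + (-17) = -62.
Row 4: -18 + (-21) + (-11) + (-12) = -62.
Column 1: -9 + (-20) + (-15) + (-18) = -62.
Column 2: -14 + (-19) + (-8) + (-21) = -62.
Column 3: -16 + (-13) + (-22) + (-11) = -62.
Column 4: -23 + (-10) + (-17) + (-12) = -62.
Main diagonal: -9 + (-19) + (-22) + (-12) = -62.
Anti-diagonal: -23 + (-13) + (-8) + (-18) = -62.
All lines sum to -62.

Yes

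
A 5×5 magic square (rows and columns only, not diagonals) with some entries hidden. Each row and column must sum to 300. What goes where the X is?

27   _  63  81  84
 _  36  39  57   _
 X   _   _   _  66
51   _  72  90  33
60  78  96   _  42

Using row 1: 27 + 63 + 81 + 84 + ? → (1,2) = 300 − 255 = 45.
Row 4: 51 + 72 + 90 + 33 + ? = 300, so (4,2) = 54.
The remaining cell in row 5 is (5,4) = 300 − 276 = 24.
Using column 2: 45 + 36 + 54 + 78 + ? → (3,2) = 300 − 213 = 87.
Column 3: 63 + 39 + 72 + 96 + ? = 300, so (3,3) = 30.
The remaining cell in column 4 is (3,4) = 300 − 252 = 48.
Column 5: 84 + 66 + 33 + 42 + ? = 300, so (2,5) = 75.
Row 2 must total 300; the given cells sum to 207, so (2,1) = 93.
Row 3 needs 300; the known cells sum to 231, so (3,1) = 69.

69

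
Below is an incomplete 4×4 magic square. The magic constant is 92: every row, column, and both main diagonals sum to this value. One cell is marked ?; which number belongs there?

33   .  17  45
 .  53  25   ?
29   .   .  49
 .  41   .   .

Row 1: 33 + 17 + 45 + ? = 92, so (1,2) = -3.
Column 2: -3 + 53 + 41 + ? = 92, so (3,2) = 1.
The remaining cell in anti-diagonal is (4,1) = 92 − 71 = 21.
From row 3, 92 − (29 + 1 + 49) gives (3,3) = 13.
The remaining cell in column 1 is (2,1) = 92 − 83 = 9.
Column 3: 17 + 25 + 13 + ? = 92, so (4,3) = 37.
The remaining cell in main diagonal is (4,4) = 92 − 99 = -7.
The remaining cell in row 2 is (2,4) = 92 − 87 = 5.

5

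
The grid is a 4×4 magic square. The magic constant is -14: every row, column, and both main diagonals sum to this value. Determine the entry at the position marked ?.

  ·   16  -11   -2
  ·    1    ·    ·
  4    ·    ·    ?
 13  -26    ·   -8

Row 1 must total -14; the given cells sum to 3, so (1,1) = -17.
Using row 4: 13 + (-26) + (-8) + ? → (4,3) = -14 − (-21) = 7.
Column 1 must total -14; the given cells sum to 0, so (2,1) = -14.
Using column 2: 16 + 1 + (-26) + ? → (3,2) = -14 − (-9) = -5.
Main diagonal needs -14; the known cells sum to -24, so (3,3) = 10.
Anti-diagonal must total -14; the given cells sum to 6, so (2,3) = -20.
The remaining cell in row 2 is (2,4) = -14 − (-33) = 19.
From row 3, -14 − (4 + (-5) + 10) gives (3,4) = -23.

-23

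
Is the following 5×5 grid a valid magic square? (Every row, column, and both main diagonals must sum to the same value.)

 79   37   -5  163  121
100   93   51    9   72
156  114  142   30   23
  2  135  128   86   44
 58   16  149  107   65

No — row 2 sums to 325 but row 4 sums to 395.

Row 1: 79 + 37 + (-5) + 163 + 121 = 395.
Row 2: 100 + 93 + 51 + 9 + 72 = 325.
Row 3: 156 + 114 + 142 + 30 + 23 = 465.
Row 4: 2 + 135 + 128 + 86 + 44 = 395.
Row 5: 58 + 16 + 149 + 107 + 65 = 395.
Column 1: 79 + 100 + 156 + 2 + 58 = 395.
Column 2: 37 + 93 + 114 + 135 + 16 = 395.
Column 3: -5 + 51 + 142 + 128 + 149 = 465.
Column 4: 163 + 9 + 30 + 86 + 107 = 395.
Column 5: 121 + 72 + 23 + 44 + 65 = 325.
Main diagonal: 79 + 93 + 142 + 86 + 65 = 465.
Anti-diagonal: 121 + 9 + 142 + 135 + 58 = 465.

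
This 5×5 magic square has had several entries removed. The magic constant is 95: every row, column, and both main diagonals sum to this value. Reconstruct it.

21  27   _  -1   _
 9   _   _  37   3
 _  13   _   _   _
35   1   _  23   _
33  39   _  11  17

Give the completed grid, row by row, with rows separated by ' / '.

Using row 5: 33 + 39 + 11 + 17 + ? → (5,3) = 95 − 100 = -5.
The remaining cell in column 1 is (3,1) = 95 − 98 = -3.
Column 2: 27 + 13 + 1 + 39 + ? = 95, so (2,2) = 15.
The remaining cell in column 4 is (3,4) = 95 − 70 = 25.
Main diagonal needs 95; the known cells sum to 76, so (3,3) = 19.
The remaining cell in anti-diagonal is (1,5) = 95 − 90 = 5.
The remaining cell in row 1 is (1,3) = 95 − 52 = 43.
Row 2: 9 + 15 + 37 + 3 + ? = 95, so (2,3) = 31.
Row 3 needs 95; the known cells sum to 54, so (3,5) = 41.
Column 3: 43 + 31 + 19 + (-5) + ? = 95, so (4,3) = 7.
From column 5, 95 − (5 + 3 + 41 + 17) gives (4,5) = 29.

21 27 43 -1 5 / 9 15 31 37 3 / -3 13 19 25 41 / 35 1 7 23 29 / 33 39 -5 11 17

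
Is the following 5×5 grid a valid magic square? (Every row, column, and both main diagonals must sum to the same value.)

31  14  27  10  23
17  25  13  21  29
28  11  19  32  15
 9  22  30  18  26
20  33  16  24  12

Row 1: 31 + 14 + 27 + 10 + 23 = 105.
Row 2: 17 + 25 + 13 + 21 + 29 = 105.
Row 3: 28 + 11 + 19 + 32 + 15 = 105.
Row 4: 9 + 22 + 30 + 18 + 26 = 105.
Row 5: 20 + 33 + 16 + 24 + 12 = 105.
Column 1: 31 + 17 + 28 + 9 + 20 = 105.
Column 2: 14 + 25 + 11 + 22 + 33 = 105.
Column 3: 27 + 13 + 19 + 30 + 16 = 105.
Column 4: 10 + 21 + 32 + 18 + 24 = 105.
Column 5: 23 + 29 + 15 + 26 + 12 = 105.
Main diagonal: 31 + 25 + 19 + 18 + 12 = 105.
Anti-diagonal: 23 + 21 + 19 + 22 + 20 = 105.
All lines sum to 105.

Yes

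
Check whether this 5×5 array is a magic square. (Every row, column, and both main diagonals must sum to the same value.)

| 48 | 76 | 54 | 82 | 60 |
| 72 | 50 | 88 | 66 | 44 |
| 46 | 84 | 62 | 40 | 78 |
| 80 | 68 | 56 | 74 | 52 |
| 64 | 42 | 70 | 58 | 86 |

No — row 3 sums to 310 but anti-diagonal sums to 320.

Row 1: 48 + 76 + 54 + 82 + 60 = 320.
Row 2: 72 + 50 + 88 + 66 + 44 = 320.
Row 3: 46 + 84 + 62 + 40 + 78 = 310.
Row 4: 80 + 68 + 56 + 74 + 52 = 330.
Row 5: 64 + 42 + 70 + 58 + 86 = 320.
Column 1: 48 + 72 + 46 + 80 + 64 = 310.
Column 2: 76 + 50 + 84 + 68 + 42 = 320.
Column 3: 54 + 88 + 62 + 56 + 70 = 330.
Column 4: 82 + 66 + 40 + 74 + 58 = 320.
Column 5: 60 + 44 + 78 + 52 + 86 = 320.
Main diagonal: 48 + 50 + 62 + 74 + 86 = 320.
Anti-diagonal: 60 + 66 + 62 + 68 + 64 = 320.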